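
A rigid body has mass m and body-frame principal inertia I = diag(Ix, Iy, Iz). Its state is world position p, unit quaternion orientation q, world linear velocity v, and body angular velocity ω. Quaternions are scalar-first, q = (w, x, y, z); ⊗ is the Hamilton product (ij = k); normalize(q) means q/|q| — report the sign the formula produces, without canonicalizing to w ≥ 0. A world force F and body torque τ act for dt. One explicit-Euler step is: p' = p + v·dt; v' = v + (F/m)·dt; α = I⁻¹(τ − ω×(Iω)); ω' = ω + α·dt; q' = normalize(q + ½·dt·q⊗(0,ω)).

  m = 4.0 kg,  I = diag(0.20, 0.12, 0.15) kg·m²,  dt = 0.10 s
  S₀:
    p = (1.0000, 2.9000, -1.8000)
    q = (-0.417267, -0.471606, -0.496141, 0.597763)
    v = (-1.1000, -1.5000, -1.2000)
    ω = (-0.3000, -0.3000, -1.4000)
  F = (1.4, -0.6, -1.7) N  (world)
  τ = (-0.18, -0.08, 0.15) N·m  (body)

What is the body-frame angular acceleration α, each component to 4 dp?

gyro term ω×Iω = (0.0126, 0.0210, -0.0072)
α = I⁻¹(τ − ω×Iω) = (-0.9630, -0.8417, 1.0480)

α = (-0.9630, -0.8417, 1.0480)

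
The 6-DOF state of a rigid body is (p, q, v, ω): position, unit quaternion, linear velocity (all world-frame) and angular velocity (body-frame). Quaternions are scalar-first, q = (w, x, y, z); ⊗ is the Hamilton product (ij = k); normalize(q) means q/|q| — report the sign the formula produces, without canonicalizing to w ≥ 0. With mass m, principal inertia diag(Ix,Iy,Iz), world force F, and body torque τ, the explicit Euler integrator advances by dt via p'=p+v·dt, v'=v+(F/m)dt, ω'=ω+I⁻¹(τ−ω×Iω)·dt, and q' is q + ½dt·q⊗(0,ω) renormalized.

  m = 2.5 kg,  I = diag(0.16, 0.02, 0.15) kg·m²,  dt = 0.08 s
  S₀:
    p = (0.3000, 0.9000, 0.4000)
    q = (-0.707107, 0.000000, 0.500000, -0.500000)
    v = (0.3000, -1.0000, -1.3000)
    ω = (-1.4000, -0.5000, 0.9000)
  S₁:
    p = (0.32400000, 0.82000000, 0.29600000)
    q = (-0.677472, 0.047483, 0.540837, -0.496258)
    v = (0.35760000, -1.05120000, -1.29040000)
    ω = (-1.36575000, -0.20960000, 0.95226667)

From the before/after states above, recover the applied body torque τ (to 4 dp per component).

rate change Δω = (0.03425000, 0.29040000, 0.05226667)
ω₀×(Iω₀) = (-0.0585, -0.0126, -0.0980)
τ = I·(Δω/dt) + ω₀×(Iω₀) = (0.0100, 0.0600, 0.0000)

τ = (0.0100, 0.0600, 0.0000)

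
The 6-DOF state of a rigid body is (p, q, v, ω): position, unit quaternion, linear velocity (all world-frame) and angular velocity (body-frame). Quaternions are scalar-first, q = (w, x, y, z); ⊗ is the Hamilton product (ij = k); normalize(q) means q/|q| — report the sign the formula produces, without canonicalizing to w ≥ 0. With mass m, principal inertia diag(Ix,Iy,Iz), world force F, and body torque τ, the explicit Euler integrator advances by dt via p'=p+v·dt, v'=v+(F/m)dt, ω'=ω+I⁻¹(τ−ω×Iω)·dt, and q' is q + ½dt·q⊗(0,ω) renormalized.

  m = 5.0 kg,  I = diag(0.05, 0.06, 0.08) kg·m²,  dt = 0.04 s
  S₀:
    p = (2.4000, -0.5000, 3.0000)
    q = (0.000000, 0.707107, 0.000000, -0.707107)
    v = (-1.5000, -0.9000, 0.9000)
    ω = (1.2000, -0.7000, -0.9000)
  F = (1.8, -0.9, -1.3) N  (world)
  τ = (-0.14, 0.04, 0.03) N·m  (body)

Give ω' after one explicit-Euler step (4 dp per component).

gyro term ω×Iω = (0.0126, 0.0324, -0.0084)
angular accel α = (-3.0520, 0.1267, 0.4800)
new body rate ω' = (1.0779, -0.6949, -0.8808)

ω' = (1.0779, -0.6949, -0.8808)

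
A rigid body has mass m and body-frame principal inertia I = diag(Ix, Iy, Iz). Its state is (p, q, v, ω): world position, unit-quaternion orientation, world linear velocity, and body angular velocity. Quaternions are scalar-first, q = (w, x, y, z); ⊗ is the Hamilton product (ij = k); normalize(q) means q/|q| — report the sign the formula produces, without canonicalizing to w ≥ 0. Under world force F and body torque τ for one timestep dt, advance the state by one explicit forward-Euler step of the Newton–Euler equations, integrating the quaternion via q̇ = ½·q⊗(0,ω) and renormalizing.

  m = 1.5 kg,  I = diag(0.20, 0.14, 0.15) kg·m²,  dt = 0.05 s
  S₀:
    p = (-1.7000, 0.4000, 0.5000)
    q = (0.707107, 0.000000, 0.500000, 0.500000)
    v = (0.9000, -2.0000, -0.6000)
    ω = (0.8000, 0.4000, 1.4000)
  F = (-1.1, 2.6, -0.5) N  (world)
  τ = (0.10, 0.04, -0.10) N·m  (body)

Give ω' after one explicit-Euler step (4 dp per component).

ω' = (0.8236, 0.3943, 1.3731)

precession coupling ω×(Iω) = (0.0056, 0.0560, -0.0192)
(τ − ω×Iω)/I = (0.4720, -0.1143, -0.5387)
ω' = ω + α·dt = (0.8236, 0.3943, 1.3731)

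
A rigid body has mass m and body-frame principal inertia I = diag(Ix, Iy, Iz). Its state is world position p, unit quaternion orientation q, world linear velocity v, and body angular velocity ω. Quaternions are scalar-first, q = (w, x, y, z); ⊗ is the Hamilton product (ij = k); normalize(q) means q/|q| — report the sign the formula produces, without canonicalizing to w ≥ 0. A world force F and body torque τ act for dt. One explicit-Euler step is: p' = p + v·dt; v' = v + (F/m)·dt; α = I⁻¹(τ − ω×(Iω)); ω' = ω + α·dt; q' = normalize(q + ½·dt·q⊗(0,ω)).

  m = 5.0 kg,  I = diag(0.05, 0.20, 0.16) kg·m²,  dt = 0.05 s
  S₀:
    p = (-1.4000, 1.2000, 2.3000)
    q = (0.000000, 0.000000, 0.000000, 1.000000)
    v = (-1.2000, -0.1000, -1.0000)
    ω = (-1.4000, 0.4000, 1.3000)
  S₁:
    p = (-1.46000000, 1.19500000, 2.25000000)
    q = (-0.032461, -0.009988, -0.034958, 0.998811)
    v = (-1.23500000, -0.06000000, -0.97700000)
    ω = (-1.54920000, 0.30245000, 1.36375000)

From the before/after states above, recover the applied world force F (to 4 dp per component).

velocity change Δv = (-0.03500000, 0.04000000, 0.02300000)
applied force F = (-3.5000, 4.0000, 2.3000)

F = (-3.5000, 4.0000, 2.3000)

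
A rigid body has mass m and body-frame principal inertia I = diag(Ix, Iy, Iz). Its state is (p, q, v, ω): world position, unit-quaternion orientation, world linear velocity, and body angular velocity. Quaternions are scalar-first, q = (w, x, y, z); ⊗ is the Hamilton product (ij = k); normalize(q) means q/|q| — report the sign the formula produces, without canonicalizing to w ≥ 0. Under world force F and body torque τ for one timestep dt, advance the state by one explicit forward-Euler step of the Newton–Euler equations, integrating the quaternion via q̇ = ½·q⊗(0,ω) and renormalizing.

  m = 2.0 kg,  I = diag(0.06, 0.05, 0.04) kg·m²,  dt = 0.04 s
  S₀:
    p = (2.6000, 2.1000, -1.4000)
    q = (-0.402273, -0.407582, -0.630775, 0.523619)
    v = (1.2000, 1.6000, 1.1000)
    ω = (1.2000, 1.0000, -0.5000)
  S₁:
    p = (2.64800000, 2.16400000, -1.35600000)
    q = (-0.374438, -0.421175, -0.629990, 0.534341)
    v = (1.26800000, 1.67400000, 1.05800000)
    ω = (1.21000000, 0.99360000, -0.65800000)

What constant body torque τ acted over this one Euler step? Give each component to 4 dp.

ω₁ − ω₀ = (0.01000000, -0.00640000, -0.15800000)
ω₀×(Iω₀) = (0.0050, -0.0120, -0.0120)
τ = I·(Δω/dt) + ω₀×(Iω₀) = (0.0200, -0.0200, -0.1700)

τ = (0.0200, -0.0200, -0.1700)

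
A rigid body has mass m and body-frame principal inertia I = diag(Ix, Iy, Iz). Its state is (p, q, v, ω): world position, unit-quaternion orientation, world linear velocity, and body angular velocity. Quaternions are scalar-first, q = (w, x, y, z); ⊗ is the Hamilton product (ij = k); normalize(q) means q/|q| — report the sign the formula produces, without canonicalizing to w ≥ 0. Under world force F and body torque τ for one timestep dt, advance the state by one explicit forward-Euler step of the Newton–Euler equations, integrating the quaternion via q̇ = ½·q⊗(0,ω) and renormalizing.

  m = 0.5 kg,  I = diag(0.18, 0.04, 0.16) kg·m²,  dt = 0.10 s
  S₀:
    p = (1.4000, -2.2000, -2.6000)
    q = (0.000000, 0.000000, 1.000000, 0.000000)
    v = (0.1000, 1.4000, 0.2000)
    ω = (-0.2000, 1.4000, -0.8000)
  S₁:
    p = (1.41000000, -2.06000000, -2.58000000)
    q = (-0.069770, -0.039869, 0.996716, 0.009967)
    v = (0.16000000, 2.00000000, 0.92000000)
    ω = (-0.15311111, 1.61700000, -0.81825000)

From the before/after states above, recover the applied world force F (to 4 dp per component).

F = (0.3000, 3.0000, 3.6000)

velocity change Δv = (0.06000000, 0.60000000, 0.72000000)
m·(v₁−v₀)/dt = (0.3000, 3.0000, 3.6000)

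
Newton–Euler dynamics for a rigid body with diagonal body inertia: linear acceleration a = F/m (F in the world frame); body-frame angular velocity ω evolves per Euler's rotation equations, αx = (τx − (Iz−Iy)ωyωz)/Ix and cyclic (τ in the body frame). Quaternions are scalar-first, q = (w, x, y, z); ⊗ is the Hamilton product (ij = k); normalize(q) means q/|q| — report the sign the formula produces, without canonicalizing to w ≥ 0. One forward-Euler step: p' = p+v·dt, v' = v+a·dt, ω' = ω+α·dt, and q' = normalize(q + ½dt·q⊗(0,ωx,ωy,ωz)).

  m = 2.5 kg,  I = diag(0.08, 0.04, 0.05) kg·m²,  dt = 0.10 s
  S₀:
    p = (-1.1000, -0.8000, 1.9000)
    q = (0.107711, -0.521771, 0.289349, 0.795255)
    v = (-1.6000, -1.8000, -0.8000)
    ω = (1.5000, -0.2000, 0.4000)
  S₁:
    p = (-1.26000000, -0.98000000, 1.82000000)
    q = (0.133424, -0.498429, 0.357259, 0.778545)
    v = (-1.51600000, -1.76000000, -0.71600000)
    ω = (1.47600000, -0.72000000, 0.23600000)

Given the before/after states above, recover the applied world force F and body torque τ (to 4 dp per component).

F = (2.1000, 1.0000, 2.1000)
τ = (-0.0200, -0.1900, -0.0700)

velocity change Δv = (0.08400000, 0.04000000, 0.08400000)
m·(v₁−v₀)/dt = (2.1000, 1.0000, 2.1000)
Δω = ω₁−ω₀ = (-0.02400000, -0.52000000, -0.16400000)
ω₀×(Iω₀) = (-0.0008, 0.0180, 0.0120)
τ = I·(Δω/dt) + ω₀×(Iω₀) = (-0.0200, -0.1900, -0.0700)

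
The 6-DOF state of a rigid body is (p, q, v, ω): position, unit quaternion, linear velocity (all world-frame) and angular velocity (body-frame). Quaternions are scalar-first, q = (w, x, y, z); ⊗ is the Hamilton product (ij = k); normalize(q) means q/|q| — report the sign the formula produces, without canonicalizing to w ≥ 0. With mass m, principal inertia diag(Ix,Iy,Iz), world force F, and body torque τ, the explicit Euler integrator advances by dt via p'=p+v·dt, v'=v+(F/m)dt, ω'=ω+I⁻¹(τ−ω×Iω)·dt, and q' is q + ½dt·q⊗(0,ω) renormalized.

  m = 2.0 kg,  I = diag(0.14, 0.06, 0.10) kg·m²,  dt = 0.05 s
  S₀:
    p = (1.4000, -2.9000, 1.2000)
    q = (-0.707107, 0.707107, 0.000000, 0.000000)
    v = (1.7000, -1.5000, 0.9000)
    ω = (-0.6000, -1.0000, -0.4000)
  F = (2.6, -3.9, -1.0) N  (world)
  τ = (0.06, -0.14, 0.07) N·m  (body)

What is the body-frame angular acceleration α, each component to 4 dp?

ω×(Iω) gyroscopic = (0.0160, 0.0096, -0.0480)
α = I⁻¹(τ − ω×Iω) = (0.3143, -2.4933, 1.1800)

α = (0.3143, -2.4933, 1.1800)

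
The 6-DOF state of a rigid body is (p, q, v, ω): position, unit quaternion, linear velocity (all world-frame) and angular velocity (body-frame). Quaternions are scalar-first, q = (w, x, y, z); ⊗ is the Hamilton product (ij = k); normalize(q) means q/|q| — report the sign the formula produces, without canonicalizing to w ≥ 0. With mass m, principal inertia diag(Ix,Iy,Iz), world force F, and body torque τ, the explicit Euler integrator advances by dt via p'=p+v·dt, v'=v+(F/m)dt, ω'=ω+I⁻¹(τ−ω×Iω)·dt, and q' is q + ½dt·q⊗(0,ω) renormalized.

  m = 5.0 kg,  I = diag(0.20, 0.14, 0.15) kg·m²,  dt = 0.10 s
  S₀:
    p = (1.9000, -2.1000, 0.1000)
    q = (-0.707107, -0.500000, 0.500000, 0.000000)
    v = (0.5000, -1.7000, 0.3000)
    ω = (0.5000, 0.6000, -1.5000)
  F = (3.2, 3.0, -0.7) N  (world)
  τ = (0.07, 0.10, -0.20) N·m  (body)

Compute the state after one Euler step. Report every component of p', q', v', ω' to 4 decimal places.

p' = (1.9500, -2.2700, 0.1300)
q' = (-0.7071, -0.5532, 0.4397, 0.0254)
v' = (0.5640, -1.6400, 0.2860)
ω' = (0.5395, 0.6982, -1.6213)

(τ − ω×Iω)/I = (0.3950, 0.9821, -1.2133)
ω' = ω + α·dt = (0.5395, 0.6982, -1.6213)
q⊗(0,ω) = (-0.0500000, -1.1035535, -1.1742642, 0.5106605)
q + ½dt·q⊗(0,ω), renormalized = (-0.7071, -0.5532, 0.4397, 0.0254)
a = (0.6400, 0.6000, -0.1400)
p' = p + v·dt = (1.9500, -2.2700, 0.1300)
v' = v + a·dt = (0.5640, -1.6400, 0.2860)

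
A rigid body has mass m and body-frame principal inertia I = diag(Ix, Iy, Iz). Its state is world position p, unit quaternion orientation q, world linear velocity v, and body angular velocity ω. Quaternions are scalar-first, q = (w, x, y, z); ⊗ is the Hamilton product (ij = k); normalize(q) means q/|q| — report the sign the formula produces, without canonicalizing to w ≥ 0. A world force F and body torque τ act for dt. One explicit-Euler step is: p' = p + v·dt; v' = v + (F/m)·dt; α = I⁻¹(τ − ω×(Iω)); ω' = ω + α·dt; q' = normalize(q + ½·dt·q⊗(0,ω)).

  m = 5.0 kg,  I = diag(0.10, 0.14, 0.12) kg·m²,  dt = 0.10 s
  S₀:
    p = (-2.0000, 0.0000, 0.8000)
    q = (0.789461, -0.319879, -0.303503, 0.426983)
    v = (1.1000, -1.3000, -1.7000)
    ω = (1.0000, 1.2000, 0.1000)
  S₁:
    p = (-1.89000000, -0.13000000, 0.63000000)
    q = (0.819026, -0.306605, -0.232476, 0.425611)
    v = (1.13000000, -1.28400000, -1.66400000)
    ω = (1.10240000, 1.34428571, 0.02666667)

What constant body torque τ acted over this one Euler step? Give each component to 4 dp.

τ = (0.1000, 0.2000, -0.0400)

rate change Δω = (0.10240000, 0.14428571, -0.07333333)
I·α + gyro = (0.1000, 0.2000, -0.0400)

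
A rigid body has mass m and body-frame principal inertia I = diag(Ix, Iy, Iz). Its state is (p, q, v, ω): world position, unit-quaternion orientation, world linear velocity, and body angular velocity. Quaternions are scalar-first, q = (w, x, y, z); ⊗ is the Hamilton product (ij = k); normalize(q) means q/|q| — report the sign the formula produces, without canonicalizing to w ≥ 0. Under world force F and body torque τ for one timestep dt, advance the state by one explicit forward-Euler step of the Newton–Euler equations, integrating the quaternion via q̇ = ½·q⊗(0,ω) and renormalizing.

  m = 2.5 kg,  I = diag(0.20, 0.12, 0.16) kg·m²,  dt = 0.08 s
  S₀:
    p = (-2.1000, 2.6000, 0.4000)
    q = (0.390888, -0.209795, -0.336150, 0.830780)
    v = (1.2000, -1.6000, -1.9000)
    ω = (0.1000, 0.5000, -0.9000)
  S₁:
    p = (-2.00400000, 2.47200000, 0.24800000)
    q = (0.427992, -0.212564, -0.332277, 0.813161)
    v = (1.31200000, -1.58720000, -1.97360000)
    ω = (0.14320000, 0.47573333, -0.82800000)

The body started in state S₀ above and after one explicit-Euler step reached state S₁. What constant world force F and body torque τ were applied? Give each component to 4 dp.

Δω = ω₁−ω₀ = (0.04320000, -0.02426667, 0.07200000)
applied torque τ = (0.0900, -0.0400, 0.1400)
Δv = v₁−v₀ = (0.11200000, 0.01280000, -0.07360000)
applied force F = (3.5000, 0.4000, -2.3000)

F = (3.5000, 0.4000, -2.3000)
τ = (0.0900, -0.0400, 0.1400)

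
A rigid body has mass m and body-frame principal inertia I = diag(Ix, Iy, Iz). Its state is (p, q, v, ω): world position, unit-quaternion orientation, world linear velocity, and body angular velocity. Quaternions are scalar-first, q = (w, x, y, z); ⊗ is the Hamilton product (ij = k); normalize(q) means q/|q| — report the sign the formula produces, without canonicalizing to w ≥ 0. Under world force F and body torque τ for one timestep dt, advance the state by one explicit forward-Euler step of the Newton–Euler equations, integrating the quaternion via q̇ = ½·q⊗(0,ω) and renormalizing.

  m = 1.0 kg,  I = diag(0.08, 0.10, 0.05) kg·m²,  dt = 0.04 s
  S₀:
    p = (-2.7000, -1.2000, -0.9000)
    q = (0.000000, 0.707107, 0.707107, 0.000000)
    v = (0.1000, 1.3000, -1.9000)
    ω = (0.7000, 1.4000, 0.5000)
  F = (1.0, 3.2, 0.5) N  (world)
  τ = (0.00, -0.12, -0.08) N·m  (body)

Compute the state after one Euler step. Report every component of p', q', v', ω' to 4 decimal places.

p' = (-2.6960, -1.1480, -0.9760)
q' = (-0.0297, 0.7138, 0.6997, 0.0099)
v' = (0.1400, 1.4280, -1.8800)
ω' = (0.7175, 1.3478, 0.4203)

(τ − ω×Iω)/I = (0.4375, -1.3050, -1.9920)
ω + α·dt = (0.7175, 1.3478, 0.4203)
q⊗(0,ω) = (-1.4849247, 0.3535535, -0.3535535, 0.4949749)
q + ½dt·q⊗(0,ω), renormalized = (-0.0297, 0.7138, 0.6997, 0.0099)
p' = p + v·dt = (-2.6960, -1.1480, -0.9760)
new velocity v' = (0.1400, 1.4280, -1.8800)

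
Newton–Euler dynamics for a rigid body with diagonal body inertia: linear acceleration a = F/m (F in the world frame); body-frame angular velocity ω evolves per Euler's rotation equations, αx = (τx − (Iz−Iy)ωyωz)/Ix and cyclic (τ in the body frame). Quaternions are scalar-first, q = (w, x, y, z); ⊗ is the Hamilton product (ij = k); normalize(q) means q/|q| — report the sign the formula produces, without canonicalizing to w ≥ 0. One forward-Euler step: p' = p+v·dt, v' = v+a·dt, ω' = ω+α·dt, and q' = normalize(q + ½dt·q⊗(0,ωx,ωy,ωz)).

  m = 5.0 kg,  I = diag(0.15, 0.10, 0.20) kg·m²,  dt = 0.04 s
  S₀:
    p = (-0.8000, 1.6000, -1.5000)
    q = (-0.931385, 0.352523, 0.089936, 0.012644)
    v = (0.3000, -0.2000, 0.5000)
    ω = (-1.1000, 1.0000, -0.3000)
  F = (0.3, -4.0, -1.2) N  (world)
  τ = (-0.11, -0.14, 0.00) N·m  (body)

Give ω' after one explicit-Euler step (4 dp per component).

(τ − ω×Iω)/I = (-0.5333, -1.2350, -0.2750)
ω' = ω + α·dt = (-1.1213, 0.9506, -0.3110)

ω' = (-1.1213, 0.9506, -0.3110)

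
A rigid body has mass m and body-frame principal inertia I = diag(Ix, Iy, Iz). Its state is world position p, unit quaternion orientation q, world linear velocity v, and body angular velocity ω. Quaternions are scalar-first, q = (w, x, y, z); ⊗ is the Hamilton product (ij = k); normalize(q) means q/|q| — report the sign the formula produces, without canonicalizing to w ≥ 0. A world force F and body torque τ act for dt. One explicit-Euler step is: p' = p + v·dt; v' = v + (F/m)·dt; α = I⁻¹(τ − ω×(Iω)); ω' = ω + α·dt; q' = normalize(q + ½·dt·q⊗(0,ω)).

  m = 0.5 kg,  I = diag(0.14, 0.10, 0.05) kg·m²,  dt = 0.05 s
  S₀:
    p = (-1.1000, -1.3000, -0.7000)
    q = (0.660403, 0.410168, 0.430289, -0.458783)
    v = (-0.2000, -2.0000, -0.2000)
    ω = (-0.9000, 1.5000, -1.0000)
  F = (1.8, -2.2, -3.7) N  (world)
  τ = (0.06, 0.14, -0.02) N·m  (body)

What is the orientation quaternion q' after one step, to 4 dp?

q' = (0.6412, 0.4012, 0.4750, -0.4497)

Hamilton product q⊗(0,ω) = (-0.7350653, -0.3364772, 1.8136772, 0.3421091)
updated quaternion q' = (0.6412, 0.4012, 0.4750, -0.4497)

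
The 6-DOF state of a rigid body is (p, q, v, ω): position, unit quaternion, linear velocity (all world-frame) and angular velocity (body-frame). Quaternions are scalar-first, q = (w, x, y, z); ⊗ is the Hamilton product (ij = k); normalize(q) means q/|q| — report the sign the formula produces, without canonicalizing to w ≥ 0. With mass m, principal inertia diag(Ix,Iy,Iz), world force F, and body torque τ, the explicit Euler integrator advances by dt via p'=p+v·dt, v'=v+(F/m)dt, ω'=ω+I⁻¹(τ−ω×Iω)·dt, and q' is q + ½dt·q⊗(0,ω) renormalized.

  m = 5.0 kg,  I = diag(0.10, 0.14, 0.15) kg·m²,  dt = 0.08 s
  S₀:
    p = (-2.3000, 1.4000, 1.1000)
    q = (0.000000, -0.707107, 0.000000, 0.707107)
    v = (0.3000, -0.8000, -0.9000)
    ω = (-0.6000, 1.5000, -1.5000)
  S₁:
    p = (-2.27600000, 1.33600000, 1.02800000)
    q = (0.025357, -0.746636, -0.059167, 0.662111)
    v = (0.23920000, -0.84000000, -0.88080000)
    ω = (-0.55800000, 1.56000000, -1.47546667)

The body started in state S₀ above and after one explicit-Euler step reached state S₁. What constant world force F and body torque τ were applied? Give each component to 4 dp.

F = (-3.8000, -2.5000, 1.2000)
τ = (0.0300, 0.0600, 0.0100)

velocity change Δv = (-0.06080000, -0.04000000, 0.01920000)
m·(v₁−v₀)/dt = (-3.8000, -2.5000, 1.2000)
ω₁ − ω₀ = (0.04200000, 0.06000000, 0.02453333)
ω₀×(Iω₀) = (-0.0225, -0.0450, -0.0360)
τ = I·(Δω/dt) + ω₀×(Iω₀) = (0.0300, 0.0600, 0.0100)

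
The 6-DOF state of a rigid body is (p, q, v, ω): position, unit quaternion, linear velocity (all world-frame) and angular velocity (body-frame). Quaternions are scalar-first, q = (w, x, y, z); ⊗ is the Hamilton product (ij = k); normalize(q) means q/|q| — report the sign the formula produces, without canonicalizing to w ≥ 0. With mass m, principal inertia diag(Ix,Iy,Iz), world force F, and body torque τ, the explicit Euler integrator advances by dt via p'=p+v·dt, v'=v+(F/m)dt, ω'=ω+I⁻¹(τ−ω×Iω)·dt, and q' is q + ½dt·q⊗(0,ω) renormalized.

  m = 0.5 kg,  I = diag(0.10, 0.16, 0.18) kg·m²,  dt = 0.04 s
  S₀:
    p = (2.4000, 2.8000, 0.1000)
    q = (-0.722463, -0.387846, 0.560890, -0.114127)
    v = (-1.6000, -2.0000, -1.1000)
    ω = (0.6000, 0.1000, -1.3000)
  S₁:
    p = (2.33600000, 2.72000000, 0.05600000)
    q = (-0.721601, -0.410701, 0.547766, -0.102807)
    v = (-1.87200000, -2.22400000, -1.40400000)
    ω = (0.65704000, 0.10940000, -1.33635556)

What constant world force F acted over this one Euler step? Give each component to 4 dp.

F = (-3.4000, -2.8000, -3.8000)

Δv = v₁−v₀ = (-0.27200000, -0.22400000, -0.30400000)
F = m·Δv/dt = (-3.4000, -2.8000, -3.8000)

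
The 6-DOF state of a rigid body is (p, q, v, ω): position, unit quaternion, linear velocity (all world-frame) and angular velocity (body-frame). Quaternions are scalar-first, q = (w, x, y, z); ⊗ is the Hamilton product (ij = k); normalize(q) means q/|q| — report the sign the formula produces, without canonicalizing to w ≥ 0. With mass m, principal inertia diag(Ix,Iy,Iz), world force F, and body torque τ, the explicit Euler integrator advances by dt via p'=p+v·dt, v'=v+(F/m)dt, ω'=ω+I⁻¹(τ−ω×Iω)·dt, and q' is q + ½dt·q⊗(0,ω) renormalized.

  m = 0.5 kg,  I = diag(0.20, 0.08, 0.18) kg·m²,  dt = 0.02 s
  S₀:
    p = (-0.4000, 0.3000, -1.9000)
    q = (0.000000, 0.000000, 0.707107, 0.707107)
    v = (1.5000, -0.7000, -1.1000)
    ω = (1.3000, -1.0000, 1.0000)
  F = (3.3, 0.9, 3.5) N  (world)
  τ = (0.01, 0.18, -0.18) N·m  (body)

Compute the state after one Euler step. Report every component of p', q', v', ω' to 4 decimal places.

a = F/m = (6.6000, 1.8000, 7.0000)
p + v·dt = (-0.3700, 0.2860, -1.9220)
new velocity v' = (1.6320, -0.6640, -0.9600)
(τ − ω×Iω)/I = (0.5500, 1.9250, -1.8667)
new body rate ω' = (1.3110, -0.9615, 0.9627)
Hamilton product q⊗(0,ω) = (0.0000000, 1.4142140, 0.9192391, -0.9192391)
updated quaternion q' = (0.0000, 0.0141, 0.7162, 0.6978)

p' = (-0.3700, 0.2860, -1.9220)
q' = (0.0000, 0.0141, 0.7162, 0.6978)
v' = (1.6320, -0.6640, -0.9600)
ω' = (1.3110, -0.9615, 0.9627)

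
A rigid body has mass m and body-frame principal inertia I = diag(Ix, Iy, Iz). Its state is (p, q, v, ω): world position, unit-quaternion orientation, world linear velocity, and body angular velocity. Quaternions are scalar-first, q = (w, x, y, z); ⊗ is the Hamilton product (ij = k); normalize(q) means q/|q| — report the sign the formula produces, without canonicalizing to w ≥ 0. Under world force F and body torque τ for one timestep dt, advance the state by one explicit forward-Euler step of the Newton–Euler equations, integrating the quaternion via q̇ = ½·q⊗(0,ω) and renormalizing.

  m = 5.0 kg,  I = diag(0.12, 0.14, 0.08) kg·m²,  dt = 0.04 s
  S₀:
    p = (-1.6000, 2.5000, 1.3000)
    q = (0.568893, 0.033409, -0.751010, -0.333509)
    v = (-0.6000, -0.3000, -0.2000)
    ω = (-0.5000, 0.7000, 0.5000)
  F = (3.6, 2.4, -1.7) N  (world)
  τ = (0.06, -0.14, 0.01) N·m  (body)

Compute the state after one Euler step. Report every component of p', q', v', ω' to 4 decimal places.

p' = (-1.6240, 2.4880, 1.2920)
q' = (0.5830, 0.0249, -0.7399, -0.3348)
v' = (-0.5712, -0.2808, -0.2136)
ω' = (-0.4730, 0.6629, 0.5085)

a = F/m = (0.7200, 0.4800, -0.3400)
new position p' = (-1.6240, 2.4880, 1.2920)
v' = v + a·dt = (-0.5712, -0.2808, -0.2136)
precession coupling ω×(Iω) = (-0.0210, -0.0100, -0.0070)
angular accel α = (0.6750, -0.9286, 0.2125)
ω + α·dt = (-0.4730, 0.6629, 0.5085)
q⊗(0,ω) = (0.7091660, -0.4264952, 0.5482751, -0.0676722)
q + ½dt·q⊗(0,ω), renormalized = (0.5830, 0.0249, -0.7399, -0.3348)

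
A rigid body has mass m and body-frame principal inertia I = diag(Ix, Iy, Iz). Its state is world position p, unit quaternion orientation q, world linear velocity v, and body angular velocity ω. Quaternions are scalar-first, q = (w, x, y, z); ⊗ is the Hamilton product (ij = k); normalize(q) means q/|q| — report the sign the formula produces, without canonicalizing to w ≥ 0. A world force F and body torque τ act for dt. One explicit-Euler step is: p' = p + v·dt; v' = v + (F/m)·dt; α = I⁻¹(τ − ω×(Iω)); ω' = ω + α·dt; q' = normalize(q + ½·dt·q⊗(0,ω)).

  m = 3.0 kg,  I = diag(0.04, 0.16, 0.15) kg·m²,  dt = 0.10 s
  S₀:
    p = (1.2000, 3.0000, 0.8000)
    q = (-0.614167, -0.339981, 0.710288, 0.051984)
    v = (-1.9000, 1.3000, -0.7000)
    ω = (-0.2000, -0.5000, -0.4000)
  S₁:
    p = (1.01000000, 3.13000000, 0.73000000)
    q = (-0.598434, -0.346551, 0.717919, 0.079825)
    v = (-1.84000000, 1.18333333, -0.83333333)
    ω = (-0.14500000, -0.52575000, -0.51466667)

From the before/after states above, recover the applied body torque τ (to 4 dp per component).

Δω = ω₁−ω₀ = (0.05500000, -0.02575000, -0.11466667)
applied torque τ = (0.0200, -0.0500, -0.1600)

τ = (0.0200, -0.0500, -0.1600)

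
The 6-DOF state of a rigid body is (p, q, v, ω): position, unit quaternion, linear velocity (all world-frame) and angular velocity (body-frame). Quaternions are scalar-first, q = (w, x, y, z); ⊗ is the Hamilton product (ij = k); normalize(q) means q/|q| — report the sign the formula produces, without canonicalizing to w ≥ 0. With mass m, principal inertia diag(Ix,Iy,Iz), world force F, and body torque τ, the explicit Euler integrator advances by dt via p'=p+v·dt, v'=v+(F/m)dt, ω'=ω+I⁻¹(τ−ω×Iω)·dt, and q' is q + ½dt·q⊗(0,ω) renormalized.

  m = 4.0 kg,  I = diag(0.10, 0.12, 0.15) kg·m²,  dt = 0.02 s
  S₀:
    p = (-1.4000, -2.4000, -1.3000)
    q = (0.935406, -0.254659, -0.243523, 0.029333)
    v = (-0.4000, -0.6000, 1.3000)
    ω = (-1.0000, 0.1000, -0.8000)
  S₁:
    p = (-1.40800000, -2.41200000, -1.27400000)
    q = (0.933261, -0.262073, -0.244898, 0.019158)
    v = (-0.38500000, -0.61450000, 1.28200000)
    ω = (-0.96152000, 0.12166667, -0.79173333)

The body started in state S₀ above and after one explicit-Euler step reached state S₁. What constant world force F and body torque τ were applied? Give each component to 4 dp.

Δω = ω₁−ω₀ = (0.03848000, 0.02166667, 0.00826667)
I·α + gyro = (0.1900, 0.0900, 0.0600)
velocity change Δv = (0.01500000, -0.01450000, -0.01800000)
m·(v₁−v₀)/dt = (3.0000, -2.9000, -3.6000)

F = (3.0000, -2.9000, -3.6000)
τ = (0.1900, 0.0900, 0.0600)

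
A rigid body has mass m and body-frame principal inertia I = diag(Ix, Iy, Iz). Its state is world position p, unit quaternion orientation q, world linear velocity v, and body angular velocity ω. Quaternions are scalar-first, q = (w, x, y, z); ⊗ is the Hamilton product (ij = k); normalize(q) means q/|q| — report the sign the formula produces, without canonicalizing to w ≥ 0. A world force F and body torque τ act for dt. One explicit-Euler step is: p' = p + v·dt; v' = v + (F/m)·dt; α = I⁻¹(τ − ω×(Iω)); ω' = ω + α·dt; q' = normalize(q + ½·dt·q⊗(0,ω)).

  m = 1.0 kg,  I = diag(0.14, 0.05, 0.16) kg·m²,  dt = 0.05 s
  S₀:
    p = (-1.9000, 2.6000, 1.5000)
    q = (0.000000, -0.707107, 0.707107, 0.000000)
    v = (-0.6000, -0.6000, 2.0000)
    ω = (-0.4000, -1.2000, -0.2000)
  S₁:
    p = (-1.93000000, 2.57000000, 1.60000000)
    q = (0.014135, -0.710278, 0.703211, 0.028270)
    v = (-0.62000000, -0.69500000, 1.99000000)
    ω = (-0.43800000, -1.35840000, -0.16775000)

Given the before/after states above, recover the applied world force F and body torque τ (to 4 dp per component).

F = (-0.4000, -1.9000, -0.2000)
τ = (-0.0800, -0.1600, 0.0600)

Δv = v₁−v₀ = (-0.02000000, -0.09500000, -0.01000000)
F = m·Δv/dt = (-0.4000, -1.9000, -0.2000)
Δω = ω₁−ω₀ = (-0.03800000, -0.15840000, 0.03225000)
precession coupling = (0.0264, -0.0016, -0.0432)
applied torque τ = (-0.0800, -0.1600, 0.0600)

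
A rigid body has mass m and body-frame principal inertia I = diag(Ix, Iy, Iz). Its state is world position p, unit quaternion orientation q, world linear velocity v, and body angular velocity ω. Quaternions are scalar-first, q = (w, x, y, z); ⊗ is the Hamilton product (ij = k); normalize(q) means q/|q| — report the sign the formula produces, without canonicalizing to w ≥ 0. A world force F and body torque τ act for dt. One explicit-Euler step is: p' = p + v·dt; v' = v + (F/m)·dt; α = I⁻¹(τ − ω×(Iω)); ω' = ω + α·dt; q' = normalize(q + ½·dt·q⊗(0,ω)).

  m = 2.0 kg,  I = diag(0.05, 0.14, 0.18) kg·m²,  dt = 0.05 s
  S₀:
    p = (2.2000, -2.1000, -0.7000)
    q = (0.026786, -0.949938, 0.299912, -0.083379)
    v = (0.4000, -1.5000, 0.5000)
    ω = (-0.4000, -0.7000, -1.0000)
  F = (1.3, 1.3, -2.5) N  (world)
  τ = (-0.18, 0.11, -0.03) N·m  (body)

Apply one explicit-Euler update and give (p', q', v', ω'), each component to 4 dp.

p' = (2.2200, -2.1750, -0.6750)
q' = (0.0204, -0.9587, 0.2764, -0.0644)
v' = (0.4325, -1.4675, 0.4375)
ω' = (-0.6080, -0.6421, -1.0153)

a = F/m = (0.6500, 0.6500, -1.2500)
new position p' = (2.2200, -2.1750, -0.6750)
new velocity v' = (0.4325, -1.4675, 0.4375)
gyro term ω×Iω = (0.0280, -0.0520, 0.0252)
α = I⁻¹(τ − ω×Iω) = (-4.1600, 1.1571, -0.3067)
ω' = ω + α·dt = (-0.6080, -0.6421, -1.0153)
Hamilton product q⊗(0,ω) = (-0.2534158, -0.3689917, -0.9353366, 0.7581354)
q' = normalize(q + ½dt·q⊗(0,ω)) = (0.0204, -0.9587, 0.2764, -0.0644)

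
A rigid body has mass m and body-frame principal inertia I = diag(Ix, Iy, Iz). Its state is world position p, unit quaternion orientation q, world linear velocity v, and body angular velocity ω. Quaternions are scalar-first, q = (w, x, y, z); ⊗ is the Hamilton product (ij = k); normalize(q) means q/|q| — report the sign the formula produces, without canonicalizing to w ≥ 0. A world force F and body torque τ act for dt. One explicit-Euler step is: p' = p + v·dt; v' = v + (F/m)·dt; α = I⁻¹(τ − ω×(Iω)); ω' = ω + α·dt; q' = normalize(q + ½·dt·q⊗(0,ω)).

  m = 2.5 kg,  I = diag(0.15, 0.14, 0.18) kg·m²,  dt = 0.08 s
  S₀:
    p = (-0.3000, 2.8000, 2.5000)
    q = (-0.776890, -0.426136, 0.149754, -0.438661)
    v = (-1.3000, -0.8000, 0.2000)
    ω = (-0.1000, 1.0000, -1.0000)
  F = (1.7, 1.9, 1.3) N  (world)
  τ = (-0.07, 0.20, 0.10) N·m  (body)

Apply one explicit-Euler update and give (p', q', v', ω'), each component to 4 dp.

gyro term ω×Iω = (-0.0400, -0.0030, 0.0010)
(τ − ω×Iω)/I = (-0.2000, 1.4500, 0.5500)
ω + α·dt = (-0.1160, 1.1160, -0.9560)
q⊗(0,ω) = (-0.6310286, 0.3665960, -1.1591599, 0.3657294)
q + ½dt·q⊗(0,ω), renormalized = (-0.8008, -0.4108, 0.1032, -0.4234)
p + v·dt = (-0.4040, 2.7360, 2.5160)
new velocity v' = (-1.2456, -0.7392, 0.2416)

p' = (-0.4040, 2.7360, 2.5160)
q' = (-0.8008, -0.4108, 0.1032, -0.4234)
v' = (-1.2456, -0.7392, 0.2416)
ω' = (-0.1160, 1.1160, -0.9560)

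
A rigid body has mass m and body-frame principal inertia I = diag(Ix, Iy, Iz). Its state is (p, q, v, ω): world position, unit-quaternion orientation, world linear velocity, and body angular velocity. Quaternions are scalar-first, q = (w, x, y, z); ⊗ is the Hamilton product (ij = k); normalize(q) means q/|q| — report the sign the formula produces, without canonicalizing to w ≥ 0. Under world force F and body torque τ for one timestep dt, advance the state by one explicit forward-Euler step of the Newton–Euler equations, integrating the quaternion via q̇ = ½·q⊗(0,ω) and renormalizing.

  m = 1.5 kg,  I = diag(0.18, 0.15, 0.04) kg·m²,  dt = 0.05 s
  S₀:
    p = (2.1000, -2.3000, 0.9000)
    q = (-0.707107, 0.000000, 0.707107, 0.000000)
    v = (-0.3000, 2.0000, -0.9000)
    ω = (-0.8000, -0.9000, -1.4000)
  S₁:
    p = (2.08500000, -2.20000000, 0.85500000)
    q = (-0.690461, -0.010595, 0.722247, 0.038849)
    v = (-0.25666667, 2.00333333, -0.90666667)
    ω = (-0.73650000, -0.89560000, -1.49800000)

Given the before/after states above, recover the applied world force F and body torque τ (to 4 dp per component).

Δω = ω₁−ω₀ = (0.06350000, 0.00440000, -0.09800000)
precession coupling = (-0.1386, 0.1568, -0.0216)
applied torque τ = (0.0900, 0.1700, -0.1000)
v₁ − v₀ = (0.04333333, 0.00333333, -0.00666667)
applied force F = (1.3000, 0.1000, -0.2000)

F = (1.3000, 0.1000, -0.2000)
τ = (0.0900, 0.1700, -0.1000)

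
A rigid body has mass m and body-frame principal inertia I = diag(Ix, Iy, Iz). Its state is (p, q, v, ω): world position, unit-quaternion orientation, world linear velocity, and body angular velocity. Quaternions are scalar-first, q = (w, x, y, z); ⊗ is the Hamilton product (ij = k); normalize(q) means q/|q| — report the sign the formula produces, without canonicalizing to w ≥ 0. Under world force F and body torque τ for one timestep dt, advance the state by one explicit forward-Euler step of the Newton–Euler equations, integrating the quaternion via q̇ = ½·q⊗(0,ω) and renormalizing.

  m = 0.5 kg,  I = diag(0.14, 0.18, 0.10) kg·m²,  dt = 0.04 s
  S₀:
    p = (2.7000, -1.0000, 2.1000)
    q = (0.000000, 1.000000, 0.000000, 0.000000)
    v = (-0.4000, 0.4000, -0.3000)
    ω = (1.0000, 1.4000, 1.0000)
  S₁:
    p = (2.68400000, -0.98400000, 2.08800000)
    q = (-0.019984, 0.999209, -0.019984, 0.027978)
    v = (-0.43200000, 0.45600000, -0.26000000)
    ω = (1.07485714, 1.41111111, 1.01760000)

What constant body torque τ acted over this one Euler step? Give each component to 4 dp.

τ = (0.1500, 0.0900, 0.1000)

rate change Δω = (0.07485714, 0.01111111, 0.01760000)
gyro term ω₀×Iω₀ = (-0.1120, 0.0400, 0.0560)
applied torque τ = (0.1500, 0.0900, 0.1000)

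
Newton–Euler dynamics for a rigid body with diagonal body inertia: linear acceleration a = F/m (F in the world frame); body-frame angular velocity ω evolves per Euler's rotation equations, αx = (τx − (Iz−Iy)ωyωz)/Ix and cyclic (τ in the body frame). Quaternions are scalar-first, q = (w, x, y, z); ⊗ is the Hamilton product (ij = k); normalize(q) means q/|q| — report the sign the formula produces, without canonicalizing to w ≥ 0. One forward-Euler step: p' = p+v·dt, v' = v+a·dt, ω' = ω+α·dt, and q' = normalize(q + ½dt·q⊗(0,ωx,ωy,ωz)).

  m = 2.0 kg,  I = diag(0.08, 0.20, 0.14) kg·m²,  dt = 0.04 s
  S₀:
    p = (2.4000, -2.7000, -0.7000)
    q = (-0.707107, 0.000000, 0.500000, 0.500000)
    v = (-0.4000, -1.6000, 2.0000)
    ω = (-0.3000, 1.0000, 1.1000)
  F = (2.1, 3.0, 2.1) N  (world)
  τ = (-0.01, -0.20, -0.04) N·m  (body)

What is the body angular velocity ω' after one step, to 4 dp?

ω' = (-0.2720, 0.9560, 1.0989)

α = I⁻¹(τ − ω×Iω) = (0.7000, -1.0990, -0.0286)
new body rate ω' = (-0.2720, 0.9560, 1.0989)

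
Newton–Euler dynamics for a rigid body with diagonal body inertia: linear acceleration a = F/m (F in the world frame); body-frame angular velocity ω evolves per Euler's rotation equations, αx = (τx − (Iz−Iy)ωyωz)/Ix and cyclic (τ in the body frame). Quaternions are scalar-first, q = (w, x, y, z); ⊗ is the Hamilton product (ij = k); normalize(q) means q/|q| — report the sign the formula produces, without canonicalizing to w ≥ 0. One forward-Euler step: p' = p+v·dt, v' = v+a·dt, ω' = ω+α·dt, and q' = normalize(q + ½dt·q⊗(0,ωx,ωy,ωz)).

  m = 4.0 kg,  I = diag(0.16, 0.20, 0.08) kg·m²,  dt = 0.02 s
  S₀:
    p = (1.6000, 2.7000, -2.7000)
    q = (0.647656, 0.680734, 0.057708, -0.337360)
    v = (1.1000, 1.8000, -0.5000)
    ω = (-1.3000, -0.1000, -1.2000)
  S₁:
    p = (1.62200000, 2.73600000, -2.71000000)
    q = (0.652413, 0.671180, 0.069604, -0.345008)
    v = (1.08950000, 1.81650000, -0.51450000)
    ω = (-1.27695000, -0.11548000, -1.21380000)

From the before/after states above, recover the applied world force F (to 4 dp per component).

F = (-2.1000, 3.3000, -2.9000)

Δv = v₁−v₀ = (-0.01050000, 0.01650000, -0.01450000)
m·(v₁−v₀)/dt = (-2.1000, 3.3000, -2.9000)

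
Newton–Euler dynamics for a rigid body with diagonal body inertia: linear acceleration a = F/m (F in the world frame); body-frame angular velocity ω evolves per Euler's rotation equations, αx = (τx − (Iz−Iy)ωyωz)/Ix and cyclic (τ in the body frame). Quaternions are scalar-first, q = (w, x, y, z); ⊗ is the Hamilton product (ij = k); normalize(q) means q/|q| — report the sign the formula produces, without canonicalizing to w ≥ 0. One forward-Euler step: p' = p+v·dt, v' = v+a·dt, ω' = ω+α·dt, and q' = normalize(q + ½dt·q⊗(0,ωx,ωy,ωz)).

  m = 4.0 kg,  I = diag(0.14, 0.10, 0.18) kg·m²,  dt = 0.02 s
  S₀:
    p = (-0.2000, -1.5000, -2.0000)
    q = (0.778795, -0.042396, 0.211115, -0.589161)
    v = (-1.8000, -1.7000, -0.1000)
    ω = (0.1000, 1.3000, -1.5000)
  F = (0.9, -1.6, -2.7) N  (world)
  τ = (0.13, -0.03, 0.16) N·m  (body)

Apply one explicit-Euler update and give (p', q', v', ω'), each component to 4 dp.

p' = (-0.2360, -1.5340, -2.0020)
q' = (0.7671, -0.0371, 0.2200, -0.6015)
v' = (-1.7955, -1.7080, -0.1135)
ω' = (0.1409, 1.2928, -1.4816)

a = (0.2250, -0.4000, -0.6750)
new position p' = (-0.2360, -1.5340, -2.0020)
v' = v + a·dt = (-1.7955, -1.7080, -0.1135)
α = I⁻¹(τ − ω×Iω) = (2.0429, -0.3600, 0.9178)
ω + α·dt = (0.1409, 1.2928, -1.4816)
Hamilton product q⊗(0,ω) = (-1.1539514, 0.5271163, 0.8899234, -1.2444188)
q' = normalize(q + ½dt·q⊗(0,ω)) = (0.7671, -0.0371, 0.2200, -0.6015)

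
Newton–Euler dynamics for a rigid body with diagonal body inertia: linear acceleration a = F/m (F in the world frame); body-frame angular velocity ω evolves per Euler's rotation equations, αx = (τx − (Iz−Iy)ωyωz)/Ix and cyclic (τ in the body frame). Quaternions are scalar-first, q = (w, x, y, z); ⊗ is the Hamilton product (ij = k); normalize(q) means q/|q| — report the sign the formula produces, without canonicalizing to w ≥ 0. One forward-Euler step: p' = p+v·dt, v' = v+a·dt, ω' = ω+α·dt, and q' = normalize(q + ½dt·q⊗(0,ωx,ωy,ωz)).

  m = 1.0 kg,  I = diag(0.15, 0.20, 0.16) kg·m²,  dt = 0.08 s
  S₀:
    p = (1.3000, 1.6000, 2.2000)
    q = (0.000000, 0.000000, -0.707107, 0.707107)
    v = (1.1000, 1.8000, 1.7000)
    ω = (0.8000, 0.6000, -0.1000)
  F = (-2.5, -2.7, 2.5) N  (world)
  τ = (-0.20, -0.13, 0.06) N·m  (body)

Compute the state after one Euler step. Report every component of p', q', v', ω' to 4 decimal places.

a = (-2.5000, -2.7000, 2.5000)
p' = p + v·dt = (1.3880, 1.7440, 2.3360)
v + (F/m)dt = (0.9000, 1.5840, 1.9000)
ω×(Iω) gyroscopic = (0.0024, 0.0008, 0.0240)
angular accel α = (-1.3493, -0.6540, 0.2250)
new body rate ω' = (0.6921, 0.5477, -0.0820)
Hamilton product q⊗(0,ω) = (0.4949749, -0.3535535, 0.5656856, 0.5656856)
q' = normalize(q + ½dt·q⊗(0,ω)) = (0.0198, -0.0141, -0.6839, 0.7291)

p' = (1.3880, 1.7440, 2.3360)
q' = (0.0198, -0.0141, -0.6839, 0.7291)
v' = (0.9000, 1.5840, 1.9000)
ω' = (0.6921, 0.5477, -0.0820)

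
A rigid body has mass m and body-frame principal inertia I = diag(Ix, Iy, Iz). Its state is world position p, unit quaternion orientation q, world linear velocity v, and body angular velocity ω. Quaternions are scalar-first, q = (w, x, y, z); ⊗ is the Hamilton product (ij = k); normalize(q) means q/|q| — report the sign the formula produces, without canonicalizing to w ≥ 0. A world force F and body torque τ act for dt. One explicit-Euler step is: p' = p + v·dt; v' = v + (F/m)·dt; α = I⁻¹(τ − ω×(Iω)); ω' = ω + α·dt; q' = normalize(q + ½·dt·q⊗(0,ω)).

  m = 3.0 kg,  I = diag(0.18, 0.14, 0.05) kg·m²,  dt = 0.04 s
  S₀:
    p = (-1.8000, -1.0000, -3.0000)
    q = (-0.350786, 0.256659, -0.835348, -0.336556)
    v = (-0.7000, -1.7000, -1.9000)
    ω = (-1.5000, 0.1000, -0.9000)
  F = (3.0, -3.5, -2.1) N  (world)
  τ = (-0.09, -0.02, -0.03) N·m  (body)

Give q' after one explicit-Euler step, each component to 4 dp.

q' = (-0.3473, 0.2827, -0.8208, -0.3546)

Hamilton product q⊗(0,ω) = (0.1656229, 1.3116478, 0.7007485, -0.9116487)
updated quaternion q' = (-0.3473, 0.2827, -0.8208, -0.3546)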